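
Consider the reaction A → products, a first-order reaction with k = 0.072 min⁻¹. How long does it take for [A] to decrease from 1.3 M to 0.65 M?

9.627 min

Step 1: For first-order: t = ln([A]₀/[A])/k
Step 2: t = ln(1.3/0.65)/0.072
Step 3: t = ln(2)/0.072
Step 4: t = 0.6931/0.072 = 9.627 min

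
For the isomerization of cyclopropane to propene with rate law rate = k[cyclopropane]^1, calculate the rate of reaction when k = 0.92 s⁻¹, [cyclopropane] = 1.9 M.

1.748 M/s

Step 1: Identify the rate law: rate = k[cyclopropane]^1
Step 2: Substitute values: rate = 0.92 × (1.9)^1
Step 3: Calculate: rate = 0.92 × 1.9 = 1.748 M/s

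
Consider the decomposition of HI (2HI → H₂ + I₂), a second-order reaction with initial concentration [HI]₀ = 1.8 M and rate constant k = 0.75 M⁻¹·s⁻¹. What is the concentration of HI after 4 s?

0.2812 M

Step 1: For a second-order reaction: 1/[HI] = 1/[HI]₀ + kt
Step 2: 1/[HI] = 1/1.8 + 0.75 × 4
Step 3: 1/[HI] = 0.5556 + 3 = 3.556
Step 4: [HI] = 1/3.556 = 0.2812 M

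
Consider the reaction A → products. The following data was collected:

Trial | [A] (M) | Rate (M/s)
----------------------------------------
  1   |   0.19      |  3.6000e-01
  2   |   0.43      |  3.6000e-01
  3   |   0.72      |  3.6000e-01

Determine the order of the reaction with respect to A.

zeroth order (0)

Step 1: Compare trials - when concentration changes, rate stays constant.
Step 2: rate₂/rate₁ = 3.6000e-01/3.6000e-01 = 1
Step 3: [A]₂/[A]₁ = 0.43/0.19 = 2.263
Step 4: Since rate ratio ≈ (conc ratio)^0, the reaction is zeroth order.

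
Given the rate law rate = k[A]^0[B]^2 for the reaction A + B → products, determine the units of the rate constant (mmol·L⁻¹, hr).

(mmol·L⁻¹)⁻¹·hr⁻¹

Step 1: Overall order = 0 + 2 = 2.
Step 2: rate has units mmol·L⁻¹·hr⁻¹; [A]^0[B]^2 has units (mmol·L⁻¹)^2.
Step 3: k = rate/([A]^0[B]^2), so units of k = (mmol·L⁻¹)^(1-2)·hr⁻¹ = (mmol·L⁻¹)⁻¹·hr⁻¹.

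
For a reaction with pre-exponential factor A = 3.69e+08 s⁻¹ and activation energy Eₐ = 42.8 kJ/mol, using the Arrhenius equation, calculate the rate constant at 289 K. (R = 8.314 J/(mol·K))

6.78e+00 s⁻¹

Step 1: Use the Arrhenius equation: k = A × exp(-Eₐ/RT)
Step 2: Convert Eₐ to J/mol: 42.8 kJ/mol = 42800 J/mol
Step 3: Calculate the exponent: -Eₐ/(RT) = -42800/(8.314 × 289) = -17.81295
Step 4: k = 3.69e+08 × exp(-17.81295)
Step 5: k = 3.69e+08 × 1.83626e-08 = 6.7758e+00 s⁻¹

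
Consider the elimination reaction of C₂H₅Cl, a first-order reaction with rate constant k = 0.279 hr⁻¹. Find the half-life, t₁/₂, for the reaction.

2.484 hr

Step 1: For a first-order reaction, t₁/₂ = ln(2)/k
Step 2: t₁/₂ = ln(2)/0.279
Step 3: t₁/₂ = 0.6931/0.279 = 2.484 hr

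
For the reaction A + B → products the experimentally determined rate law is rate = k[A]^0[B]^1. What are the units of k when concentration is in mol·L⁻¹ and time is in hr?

hr⁻¹

Step 1: Overall order = 0 + 1 = 1.
Step 2: rate has units mol·L⁻¹·hr⁻¹; [A]^0[B]^1 has units (mol·L⁻¹)^1.
Step 3: k = rate/([A]^0[B]^1), so units of k = (mol·L⁻¹)^(1-1)·hr⁻¹ = hr⁻¹.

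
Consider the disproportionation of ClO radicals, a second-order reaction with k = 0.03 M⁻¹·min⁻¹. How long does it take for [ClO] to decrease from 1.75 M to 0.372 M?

70.56 min

Step 1: For second-order: t = (1/[ClO] - 1/[ClO]₀)/k
Step 2: t = (1/0.372 - 1/1.75)/0.03
Step 3: t = (2.688 - 0.5714)/0.03
Step 4: t = 2.117/0.03 = 70.56 min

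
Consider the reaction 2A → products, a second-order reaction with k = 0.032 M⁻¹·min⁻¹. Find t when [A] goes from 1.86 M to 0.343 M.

74.31 min

Step 1: For second-order: t = (1/[A] - 1/[A]₀)/k
Step 2: t = (1/0.343 - 1/1.86)/0.032
Step 3: t = (2.915 - 0.5376)/0.032
Step 4: t = 2.378/0.032 = 74.31 min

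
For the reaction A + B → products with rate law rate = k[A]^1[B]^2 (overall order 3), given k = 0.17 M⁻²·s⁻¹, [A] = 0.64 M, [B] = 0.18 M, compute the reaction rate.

0.003525 M/s

Step 1: The rate law is rate = k[A]^1[B]^2, overall order = 1+2 = 3
Step 2: Substitute values: rate = 0.17 × (0.64)^1 × (0.18)^2
Step 3: rate = 0.17 × 0.64 × 0.0324 = 0.00352512 M/s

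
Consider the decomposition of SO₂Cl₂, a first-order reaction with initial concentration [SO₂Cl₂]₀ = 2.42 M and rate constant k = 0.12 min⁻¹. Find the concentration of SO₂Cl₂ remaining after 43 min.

0.01389 M

Step 1: For a first-order reaction: [SO₂Cl₂] = [SO₂Cl₂]₀ × e^(-kt)
Step 2: [SO₂Cl₂] = 2.42 × e^(-0.12 × 43)
Step 3: [SO₂Cl₂] = 2.42 × e^(-5.16)
Step 4: [SO₂Cl₂] = 2.42 × 0.0057417 = 0.01389 M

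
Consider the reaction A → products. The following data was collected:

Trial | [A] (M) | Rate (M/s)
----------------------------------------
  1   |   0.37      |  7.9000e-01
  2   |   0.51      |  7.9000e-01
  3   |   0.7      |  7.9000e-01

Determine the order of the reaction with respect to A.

zeroth order (0)

Step 1: Compare trials - when concentration changes, rate stays constant.
Step 2: rate₂/rate₁ = 7.9000e-01/7.9000e-01 = 1
Step 3: [A]₂/[A]₁ = 0.51/0.37 = 1.378
Step 4: Since rate ratio ≈ (conc ratio)^0, the reaction is zeroth order.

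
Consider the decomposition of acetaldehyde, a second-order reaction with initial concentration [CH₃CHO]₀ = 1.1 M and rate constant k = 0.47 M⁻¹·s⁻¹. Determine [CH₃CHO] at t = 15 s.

0.1256 M

Step 1: For a second-order reaction: 1/[CH₃CHO] = 1/[CH₃CHO]₀ + kt
Step 2: 1/[CH₃CHO] = 1/1.1 + 0.47 × 15
Step 3: 1/[CH₃CHO] = 0.9091 + 7.05 = 7.959
Step 4: [CH₃CHO] = 1/7.959 = 0.1256 M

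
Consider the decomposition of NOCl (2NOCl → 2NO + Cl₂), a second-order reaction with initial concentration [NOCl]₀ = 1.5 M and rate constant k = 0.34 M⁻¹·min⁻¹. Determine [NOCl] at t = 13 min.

0.1966 M

Step 1: For a second-order reaction: 1/[NOCl] = 1/[NOCl]₀ + kt
Step 2: 1/[NOCl] = 1/1.5 + 0.34 × 13
Step 3: 1/[NOCl] = 0.6667 + 4.42 = 5.087
Step 4: [NOCl] = 1/5.087 = 0.1966 M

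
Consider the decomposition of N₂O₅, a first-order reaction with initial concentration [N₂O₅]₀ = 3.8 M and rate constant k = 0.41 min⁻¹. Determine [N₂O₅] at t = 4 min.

0.7371 M

Step 1: For a first-order reaction: [N₂O₅] = [N₂O₅]₀ × e^(-kt)
Step 2: [N₂O₅] = 3.8 × e^(-0.41 × 4)
Step 3: [N₂O₅] = 3.8 × e^(-1.64)
Step 4: [N₂O₅] = 3.8 × 0.19398 = 0.7371 M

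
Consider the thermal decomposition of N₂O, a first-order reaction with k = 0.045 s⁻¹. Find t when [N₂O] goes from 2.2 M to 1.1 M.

15.4 s

Step 1: For first-order: t = ln([N₂O]₀/[N₂O])/k
Step 2: t = ln(2.2/1.1)/0.045
Step 3: t = ln(2)/0.045
Step 4: t = 0.6931/0.045 = 15.4 s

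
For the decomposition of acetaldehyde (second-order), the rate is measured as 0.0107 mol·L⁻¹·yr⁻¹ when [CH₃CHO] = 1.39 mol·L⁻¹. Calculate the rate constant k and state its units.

0.005538 (mol·L⁻¹)⁻¹·yr⁻¹

Step 1: rate = k[CH₃CHO]^2, so k = rate / [CH₃CHO]^2.
Step 2: k = 0.0107 / (1.39)^2 = 0.0107 / 1.932.
Step 3: k = 0.005538 (mol·L⁻¹)⁻¹·yr⁻¹.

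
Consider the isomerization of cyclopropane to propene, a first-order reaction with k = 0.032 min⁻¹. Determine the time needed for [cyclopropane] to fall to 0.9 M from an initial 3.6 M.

43.32 min

Step 1: For first-order: t = ln([cyclopropane]₀/[cyclopropane])/k
Step 2: t = ln(3.6/0.9)/0.032
Step 3: t = ln(4)/0.032
Step 4: t = 1.386/0.032 = 43.32 min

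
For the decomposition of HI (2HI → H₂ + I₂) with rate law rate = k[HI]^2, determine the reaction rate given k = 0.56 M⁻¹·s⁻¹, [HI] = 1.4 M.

1.098 M/s

Step 1: Identify the rate law: rate = k[HI]^2
Step 2: Substitute values: rate = 0.56 × (1.4)^2
Step 3: Calculate: rate = 0.56 × 1.96 = 1.0976 M/s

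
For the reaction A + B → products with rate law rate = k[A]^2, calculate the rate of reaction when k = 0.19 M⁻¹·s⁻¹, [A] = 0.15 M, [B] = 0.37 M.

0.004275 M/s

Step 1: The rate law is rate = k[A]^2
Step 2: Note that the rate does not depend on [B] (zero order in B).
Step 3: rate = 0.19 × (0.15)^2 = 0.004275 M/s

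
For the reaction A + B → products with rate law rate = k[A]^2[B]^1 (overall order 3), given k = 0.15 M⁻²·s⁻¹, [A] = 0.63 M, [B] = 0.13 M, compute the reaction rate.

0.00774 M/s

Step 1: The rate law is rate = k[A]^2[B]^1, overall order = 2+1 = 3
Step 2: Substitute values: rate = 0.15 × (0.63)^2 × (0.13)^1
Step 3: rate = 0.15 × 0.3969 × 0.13 = 0.00773955 M/s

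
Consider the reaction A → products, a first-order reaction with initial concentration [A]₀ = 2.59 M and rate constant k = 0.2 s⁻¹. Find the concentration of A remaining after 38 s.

0.001296 M

Step 1: For a first-order reaction: [A] = [A]₀ × e^(-kt)
Step 2: [A] = 2.59 × e^(-0.2 × 38)
Step 3: [A] = 2.59 × e^(-7.6)
Step 4: [A] = 2.59 × 0.000500451 = 0.001296 M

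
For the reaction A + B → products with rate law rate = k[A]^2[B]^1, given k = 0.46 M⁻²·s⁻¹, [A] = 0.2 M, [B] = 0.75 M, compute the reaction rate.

0.0138 M/s

Step 1: The rate law is rate = k[A]^2[B]^1
Step 2: Substitute: rate = 0.46 × (0.2)^2 × (0.75)^1
Step 3: rate = 0.46 × 0.04 × 0.75 = 0.0138 M/s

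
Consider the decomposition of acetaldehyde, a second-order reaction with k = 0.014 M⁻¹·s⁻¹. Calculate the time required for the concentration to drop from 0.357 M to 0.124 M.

376 s

Step 1: For second-order: t = (1/[CH₃CHO] - 1/[CH₃CHO]₀)/k
Step 2: t = (1/0.124 - 1/0.357)/0.014
Step 3: t = (8.065 - 2.801)/0.014
Step 4: t = 5.263/0.014 = 376 s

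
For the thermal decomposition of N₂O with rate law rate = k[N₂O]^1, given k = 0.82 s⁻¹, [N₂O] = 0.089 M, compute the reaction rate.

0.07298 M/s

Step 1: Identify the rate law: rate = k[N₂O]^1
Step 2: Substitute values: rate = 0.82 × (0.089)^1
Step 3: Calculate: rate = 0.82 × 0.089 = 0.07298 M/s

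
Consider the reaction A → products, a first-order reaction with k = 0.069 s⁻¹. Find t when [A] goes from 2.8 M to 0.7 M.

20.09 s

Step 1: For first-order: t = ln([A]₀/[A])/k
Step 2: t = ln(2.8/0.7)/0.069
Step 3: t = ln(4)/0.069
Step 4: t = 1.386/0.069 = 20.09 s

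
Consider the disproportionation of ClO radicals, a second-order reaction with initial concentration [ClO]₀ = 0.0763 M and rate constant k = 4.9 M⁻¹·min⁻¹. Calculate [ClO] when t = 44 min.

0.004372 M

Step 1: For a second-order reaction: 1/[ClO] = 1/[ClO]₀ + kt
Step 2: 1/[ClO] = 1/0.0763 + 4.9 × 44
Step 3: 1/[ClO] = 13.11 + 215.6 = 228.7
Step 4: [ClO] = 1/228.7 = 0.004372 M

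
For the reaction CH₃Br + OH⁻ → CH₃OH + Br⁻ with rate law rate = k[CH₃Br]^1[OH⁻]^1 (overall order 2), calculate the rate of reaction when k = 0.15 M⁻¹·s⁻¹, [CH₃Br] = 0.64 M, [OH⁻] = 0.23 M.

0.02208 M/s

Step 1: The rate law is rate = k[CH₃Br]^1[OH⁻]^1, overall order = 1+1 = 2
Step 2: Substitute values: rate = 0.15 × (0.64)^1 × (0.23)^1
Step 3: rate = 0.15 × 0.64 × 0.23 = 0.02208 M/s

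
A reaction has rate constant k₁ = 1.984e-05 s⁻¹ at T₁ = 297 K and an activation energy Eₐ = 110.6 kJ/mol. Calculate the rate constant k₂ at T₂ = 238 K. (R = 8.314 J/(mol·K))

2.988e-10 s⁻¹

Step 1: Use the two-temperature Arrhenius form: ln(k₂/k₁) = -Eₐ/R × (1/T₂ - 1/T₁)
Step 2: Convert Eₐ to J/mol: 110.6 kJ/mol = 110600 J/mol
Step 3: 1/T₂ - 1/T₁ = 1/238 - 1/297 = 8.346773e-04 K⁻¹
Step 4: ln(k₂/k₁) = -110600/8.314 × 8.346773e-04 = -11.10360
Step 5: k₂ = k₁ × exp(-11.10360) = 1.984e-05 × 1.50580e-05 = 2.988e-10 s⁻¹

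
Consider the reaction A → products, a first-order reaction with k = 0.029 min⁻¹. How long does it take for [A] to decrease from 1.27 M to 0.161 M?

71.22 min

Step 1: For first-order: t = ln([A]₀/[A])/k
Step 2: t = ln(1.27/0.161)/0.029
Step 3: t = ln(7.888)/0.029
Step 4: t = 2.065/0.029 = 71.22 min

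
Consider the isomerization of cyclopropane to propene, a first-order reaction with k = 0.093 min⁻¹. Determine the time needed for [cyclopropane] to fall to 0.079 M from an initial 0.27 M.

13.21 min

Step 1: For first-order: t = ln([cyclopropane]₀/[cyclopropane])/k
Step 2: t = ln(0.27/0.079)/0.093
Step 3: t = ln(3.418)/0.093
Step 4: t = 1.229/0.093 = 13.21 min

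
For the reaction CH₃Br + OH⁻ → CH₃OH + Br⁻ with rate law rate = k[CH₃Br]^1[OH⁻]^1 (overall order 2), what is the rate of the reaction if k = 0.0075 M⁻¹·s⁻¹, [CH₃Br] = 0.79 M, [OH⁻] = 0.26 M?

0.00154 M/s

Step 1: The rate law is rate = k[CH₃Br]^1[OH⁻]^1, overall order = 1+1 = 2
Step 2: Substitute values: rate = 0.0075 × (0.79)^1 × (0.26)^1
Step 3: rate = 0.0075 × 0.79 × 0.26 = 0.0015405 M/s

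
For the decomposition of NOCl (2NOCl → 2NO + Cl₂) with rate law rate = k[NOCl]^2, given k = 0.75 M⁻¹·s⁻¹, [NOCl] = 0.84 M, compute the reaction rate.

0.5292 M/s

Step 1: Identify the rate law: rate = k[NOCl]^2
Step 2: Substitute values: rate = 0.75 × (0.84)^2
Step 3: Calculate: rate = 0.75 × 0.7056 = 0.5292 M/s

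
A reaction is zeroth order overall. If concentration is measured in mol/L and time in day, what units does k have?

mol/L·day⁻¹

Step 1: For overall order n, rate = k × (concentration)^n.
Step 2: Rate has units mol/L·day⁻¹; concentration term has units (mol/L)^0.
Step 3: k = rate / (concentration)^n, so units of k = (mol/L)^(1-0)·day⁻¹ = mol/L·day⁻¹.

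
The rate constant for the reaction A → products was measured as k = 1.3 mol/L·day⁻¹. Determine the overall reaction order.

zeroth order (0)

Step 1: The units of k for an nth-order reaction are (concentration)^(1-n)·(time)⁻¹.
Step 2: Here k has units mol/L·day⁻¹, so the concentration exponent is 1.
Step 3: 1 - n = 1 ⇒ n = 0. The reaction is zeroth order.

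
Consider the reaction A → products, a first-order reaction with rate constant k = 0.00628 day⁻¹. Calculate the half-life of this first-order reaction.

110.4 day

Step 1: For a first-order reaction, t₁/₂ = ln(2)/k
Step 2: t₁/₂ = ln(2)/0.00628
Step 3: t₁/₂ = 0.6931/0.00628 = 110.4 day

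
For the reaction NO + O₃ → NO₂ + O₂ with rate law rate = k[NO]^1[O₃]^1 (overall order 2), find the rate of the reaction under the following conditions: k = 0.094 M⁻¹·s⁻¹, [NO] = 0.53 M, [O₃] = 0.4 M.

0.01993 M/s

Step 1: The rate law is rate = k[NO]^1[O₃]^1, overall order = 1+1 = 2
Step 2: Substitute values: rate = 0.094 × (0.53)^1 × (0.4)^1
Step 3: rate = 0.094 × 0.53 × 0.4 = 0.019928 M/s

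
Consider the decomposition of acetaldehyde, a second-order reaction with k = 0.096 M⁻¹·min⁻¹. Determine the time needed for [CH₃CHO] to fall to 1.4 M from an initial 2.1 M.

2.48 min

Step 1: For second-order: t = (1/[CH₃CHO] - 1/[CH₃CHO]₀)/k
Step 2: t = (1/1.4 - 1/2.1)/0.096
Step 3: t = (0.7143 - 0.4762)/0.096
Step 4: t = 0.2381/0.096 = 2.48 min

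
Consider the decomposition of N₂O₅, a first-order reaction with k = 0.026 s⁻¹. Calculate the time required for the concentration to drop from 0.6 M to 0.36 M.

19.65 s

Step 1: For first-order: t = ln([N₂O₅]₀/[N₂O₅])/k
Step 2: t = ln(0.6/0.36)/0.026
Step 3: t = ln(1.667)/0.026
Step 4: t = 0.5108/0.026 = 19.65 s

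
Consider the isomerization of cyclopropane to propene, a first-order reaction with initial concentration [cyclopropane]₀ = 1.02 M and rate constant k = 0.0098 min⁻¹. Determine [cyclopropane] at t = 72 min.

0.5037 M

Step 1: For a first-order reaction: [cyclopropane] = [cyclopropane]₀ × e^(-kt)
Step 2: [cyclopropane] = 1.02 × e^(-0.0098 × 72)
Step 3: [cyclopropane] = 1.02 × e^(-0.7056)
Step 4: [cyclopropane] = 1.02 × 0.493812 = 0.5037 M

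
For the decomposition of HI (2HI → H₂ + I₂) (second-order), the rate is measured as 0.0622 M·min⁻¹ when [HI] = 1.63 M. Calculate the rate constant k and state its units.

0.02341 M⁻¹·min⁻¹

Step 1: rate = k[HI]^2, so k = rate / [HI]^2.
Step 2: k = 0.0622 / (1.63)^2 = 0.0622 / 2.657.
Step 3: k = 0.02341 M⁻¹·min⁻¹.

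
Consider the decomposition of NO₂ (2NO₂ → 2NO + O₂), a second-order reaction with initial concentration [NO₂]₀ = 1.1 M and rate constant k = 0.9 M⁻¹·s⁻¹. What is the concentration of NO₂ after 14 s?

0.07402 M

Step 1: For a second-order reaction: 1/[NO₂] = 1/[NO₂]₀ + kt
Step 2: 1/[NO₂] = 1/1.1 + 0.9 × 14
Step 3: 1/[NO₂] = 0.9091 + 12.6 = 13.51
Step 4: [NO₂] = 1/13.51 = 0.07402 M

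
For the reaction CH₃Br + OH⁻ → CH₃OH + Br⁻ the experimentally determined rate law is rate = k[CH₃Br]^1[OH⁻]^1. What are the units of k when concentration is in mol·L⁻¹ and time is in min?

(mol·L⁻¹)⁻¹·min⁻¹

Step 1: Overall order = 1 + 1 = 2.
Step 2: rate has units mol·L⁻¹·min⁻¹; [CH₃Br]^1[OH⁻]^1 has units (mol·L⁻¹)^2.
Step 3: k = rate/([CH₃Br]^1[OH⁻]^1), so units of k = (mol·L⁻¹)^(1-2)·min⁻¹ = (mol·L⁻¹)⁻¹·min⁻¹.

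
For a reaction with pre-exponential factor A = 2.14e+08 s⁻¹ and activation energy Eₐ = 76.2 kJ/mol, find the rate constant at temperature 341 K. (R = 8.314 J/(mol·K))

4.55e-04 s⁻¹

Step 1: Use the Arrhenius equation: k = A × exp(-Eₐ/RT)
Step 2: Convert Eₐ to J/mol: 76.2 kJ/mol = 76200 J/mol
Step 3: Calculate the exponent: -Eₐ/(RT) = -76200/(8.314 × 341) = -26.87761
Step 4: k = 2.14e+08 × exp(-26.87761)
Step 5: k = 2.14e+08 × 2.12423e-12 = 4.5459e-04 s⁻¹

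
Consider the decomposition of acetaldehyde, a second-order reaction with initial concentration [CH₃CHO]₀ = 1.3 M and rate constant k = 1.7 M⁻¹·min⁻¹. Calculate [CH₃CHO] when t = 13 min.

0.04373 M

Step 1: For a second-order reaction: 1/[CH₃CHO] = 1/[CH₃CHO]₀ + kt
Step 2: 1/[CH₃CHO] = 1/1.3 + 1.7 × 13
Step 3: 1/[CH₃CHO] = 0.7692 + 22.1 = 22.87
Step 4: [CH₃CHO] = 1/22.87 = 0.04373 M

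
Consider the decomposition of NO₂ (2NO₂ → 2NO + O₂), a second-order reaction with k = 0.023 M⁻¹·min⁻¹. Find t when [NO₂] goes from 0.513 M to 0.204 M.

128.4 min

Step 1: For second-order: t = (1/[NO₂] - 1/[NO₂]₀)/k
Step 2: t = (1/0.204 - 1/0.513)/0.023
Step 3: t = (4.902 - 1.949)/0.023
Step 4: t = 2.953/0.023 = 128.4 min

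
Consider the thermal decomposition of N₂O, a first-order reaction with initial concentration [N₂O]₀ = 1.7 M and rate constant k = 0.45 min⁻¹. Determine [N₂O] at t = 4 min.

0.281 M

Step 1: For a first-order reaction: [N₂O] = [N₂O]₀ × e^(-kt)
Step 2: [N₂O] = 1.7 × e^(-0.45 × 4)
Step 3: [N₂O] = 1.7 × e^(-1.8)
Step 4: [N₂O] = 1.7 × 0.165299 = 0.281 M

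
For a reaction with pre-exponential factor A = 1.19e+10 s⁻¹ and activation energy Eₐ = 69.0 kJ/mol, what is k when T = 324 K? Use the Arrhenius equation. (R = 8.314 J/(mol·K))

8.94e-02 s⁻¹

Step 1: Use the Arrhenius equation: k = A × exp(-Eₐ/RT)
Step 2: Convert Eₐ to J/mol: 69.0 kJ/mol = 69000 J/mol
Step 3: Calculate the exponent: -Eₐ/(RT) = -69000/(8.314 × 324) = -25.61498
Step 4: k = 1.19e+10 × exp(-25.61498)
Step 5: k = 1.19e+10 × 7.50854e-12 = 8.9352e-02 s⁻¹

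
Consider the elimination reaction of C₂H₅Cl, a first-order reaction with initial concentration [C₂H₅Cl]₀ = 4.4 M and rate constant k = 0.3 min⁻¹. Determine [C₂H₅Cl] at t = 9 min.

0.2957 M

Step 1: For a first-order reaction: [C₂H₅Cl] = [C₂H₅Cl]₀ × e^(-kt)
Step 2: [C₂H₅Cl] = 4.4 × e^(-0.3 × 9)
Step 3: [C₂H₅Cl] = 4.4 × e^(-2.7)
Step 4: [C₂H₅Cl] = 4.4 × 0.0672055 = 0.2957 M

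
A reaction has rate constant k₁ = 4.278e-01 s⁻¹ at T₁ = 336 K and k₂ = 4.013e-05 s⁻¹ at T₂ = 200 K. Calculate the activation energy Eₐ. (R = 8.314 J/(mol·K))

38.1 kJ/mol

Step 1: Use the two-temperature Arrhenius form: ln(k₂/k₁) = -Eₐ/R × (1/T₂ - 1/T₁)
Step 2: ln(k₂/k₁) = ln(4.013e-05/4.278e-01) = ln(9.38055e-05) = -9.27429
Step 3: 1/T₂ - 1/T₁ = 1/200 - 1/336 = 2.023810e-03 K⁻¹
Step 4: Eₐ = -R × ln(k₂/k₁) / (1/T₂ - 1/T₁) = -8.314 × -9.27429 / 2.023810e-03
Step 5: Eₐ = 3.8100e+04 J/mol = 38.1 kJ/mol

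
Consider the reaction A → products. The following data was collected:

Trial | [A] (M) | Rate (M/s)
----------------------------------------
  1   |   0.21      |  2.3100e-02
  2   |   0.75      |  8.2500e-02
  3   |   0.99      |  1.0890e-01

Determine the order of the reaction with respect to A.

first order (1)

Step 1: Compare trials to find order n where rate₂/rate₁ = ([A]₂/[A]₁)^n
Step 2: rate₂/rate₁ = 8.2500e-02/2.3100e-02 = 3.571
Step 3: [A]₂/[A]₁ = 0.75/0.21 = 3.571
Step 4: n = ln(3.571)/ln(3.571) = 1.00 ≈ 1
Step 5: The reaction is first order in A.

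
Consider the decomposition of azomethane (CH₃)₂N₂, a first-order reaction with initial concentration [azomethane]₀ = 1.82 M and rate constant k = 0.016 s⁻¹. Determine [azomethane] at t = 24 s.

1.24 M

Step 1: For a first-order reaction: [azomethane] = [azomethane]₀ × e^(-kt)
Step 2: [azomethane] = 1.82 × e^(-0.016 × 24)
Step 3: [azomethane] = 1.82 × e^(-0.384)
Step 4: [azomethane] = 1.82 × 0.681131 = 1.24 M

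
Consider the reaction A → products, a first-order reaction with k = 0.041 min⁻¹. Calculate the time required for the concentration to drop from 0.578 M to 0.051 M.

59.21 min

Step 1: For first-order: t = ln([A]₀/[A])/k
Step 2: t = ln(0.578/0.051)/0.041
Step 3: t = ln(11.33)/0.041
Step 4: t = 2.428/0.041 = 59.21 min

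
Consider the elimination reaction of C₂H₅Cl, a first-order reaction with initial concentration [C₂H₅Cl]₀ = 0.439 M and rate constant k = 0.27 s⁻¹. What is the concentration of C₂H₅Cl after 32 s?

7.765e-05 M

Step 1: For a first-order reaction: [C₂H₅Cl] = [C₂H₅Cl]₀ × e^(-kt)
Step 2: [C₂H₅Cl] = 0.439 × e^(-0.27 × 32)
Step 3: [C₂H₅Cl] = 0.439 × e^(-8.64)
Step 4: [C₂H₅Cl] = 0.439 × 0.000176887 = 7.765e-05 M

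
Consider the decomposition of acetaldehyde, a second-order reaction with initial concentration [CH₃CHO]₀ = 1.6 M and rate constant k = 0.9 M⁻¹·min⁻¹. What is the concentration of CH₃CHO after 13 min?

0.08114 M

Step 1: For a second-order reaction: 1/[CH₃CHO] = 1/[CH₃CHO]₀ + kt
Step 2: 1/[CH₃CHO] = 1/1.6 + 0.9 × 13
Step 3: 1/[CH₃CHO] = 0.625 + 11.7 = 12.33
Step 4: [CH₃CHO] = 1/12.33 = 0.08114 M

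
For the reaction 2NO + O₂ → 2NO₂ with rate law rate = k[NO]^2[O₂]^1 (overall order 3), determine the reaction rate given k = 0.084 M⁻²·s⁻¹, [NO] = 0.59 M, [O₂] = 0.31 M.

0.009065 M/s

Step 1: The rate law is rate = k[NO]^2[O₂]^1, overall order = 2+1 = 3
Step 2: Substitute values: rate = 0.084 × (0.59)^2 × (0.31)^1
Step 3: rate = 0.084 × 0.3481 × 0.31 = 0.00906452 M/s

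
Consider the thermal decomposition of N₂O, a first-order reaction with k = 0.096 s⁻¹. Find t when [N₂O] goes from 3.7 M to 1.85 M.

7.22 s

Step 1: For first-order: t = ln([N₂O]₀/[N₂O])/k
Step 2: t = ln(3.7/1.85)/0.096
Step 3: t = ln(2)/0.096
Step 4: t = 0.6931/0.096 = 7.22 s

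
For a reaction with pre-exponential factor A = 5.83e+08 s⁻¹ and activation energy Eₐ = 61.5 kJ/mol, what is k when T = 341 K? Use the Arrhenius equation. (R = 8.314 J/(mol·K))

2.21e-01 s⁻¹

Step 1: Use the Arrhenius equation: k = A × exp(-Eₐ/RT)
Step 2: Convert Eₐ to J/mol: 61.5 kJ/mol = 61500 J/mol
Step 3: Calculate the exponent: -Eₐ/(RT) = -61500/(8.314 × 341) = -21.69256
Step 4: k = 5.83e+08 × exp(-21.69256)
Step 5: k = 5.83e+08 × 3.79351e-10 = 2.2116e-01 s⁻¹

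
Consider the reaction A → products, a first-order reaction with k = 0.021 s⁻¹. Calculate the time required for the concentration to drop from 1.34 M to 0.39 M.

58.78 s

Step 1: For first-order: t = ln([A]₀/[A])/k
Step 2: t = ln(1.34/0.39)/0.021
Step 3: t = ln(3.436)/0.021
Step 4: t = 1.234/0.021 = 58.78 s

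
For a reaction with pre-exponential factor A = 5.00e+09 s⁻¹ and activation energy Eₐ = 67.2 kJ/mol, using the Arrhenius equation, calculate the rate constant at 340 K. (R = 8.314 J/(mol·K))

2.37e-01 s⁻¹

Step 1: Use the Arrhenius equation: k = A × exp(-Eₐ/RT)
Step 2: Convert Eₐ to J/mol: 67.2 kJ/mol = 67200 J/mol
Step 3: Calculate the exponent: -Eₐ/(RT) = -67200/(8.314 × 340) = -23.77280
Step 4: k = 5.00e+09 × exp(-23.77280)
Step 5: k = 5.00e+09 × 4.73810e-11 = 2.3690e-01 s⁻¹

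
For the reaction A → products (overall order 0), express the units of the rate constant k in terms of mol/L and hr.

mol/L·hr⁻¹

Step 1: For overall order n, rate = k × (concentration)^n.
Step 2: Rate has units mol/L·hr⁻¹; concentration term has units (mol/L)^0.
Step 3: k = rate / (concentration)^n, so units of k = (mol/L)^(1-0)·hr⁻¹ = mol/L·hr⁻¹.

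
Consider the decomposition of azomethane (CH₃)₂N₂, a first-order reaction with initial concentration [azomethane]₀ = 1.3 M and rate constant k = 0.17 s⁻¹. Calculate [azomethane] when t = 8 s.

0.3337 M

Step 1: For a first-order reaction: [azomethane] = [azomethane]₀ × e^(-kt)
Step 2: [azomethane] = 1.3 × e^(-0.17 × 8)
Step 3: [azomethane] = 1.3 × e^(-1.36)
Step 4: [azomethane] = 1.3 × 0.256661 = 0.3337 M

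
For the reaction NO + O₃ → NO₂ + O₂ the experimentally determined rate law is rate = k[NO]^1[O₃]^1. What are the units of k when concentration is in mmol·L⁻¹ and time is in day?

(mmol·L⁻¹)⁻¹·day⁻¹

Step 1: Overall order = 1 + 1 = 2.
Step 2: rate has units mmol·L⁻¹·day⁻¹; [NO]^1[O₃]^1 has units (mmol·L⁻¹)^2.
Step 3: k = rate/([NO]^1[O₃]^1), so units of k = (mmol·L⁻¹)^(1-2)·day⁻¹ = (mmol·L⁻¹)⁻¹·day⁻¹.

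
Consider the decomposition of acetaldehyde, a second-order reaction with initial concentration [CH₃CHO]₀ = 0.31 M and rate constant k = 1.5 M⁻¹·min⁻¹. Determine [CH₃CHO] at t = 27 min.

0.02287 M

Step 1: For a second-order reaction: 1/[CH₃CHO] = 1/[CH₃CHO]₀ + kt
Step 2: 1/[CH₃CHO] = 1/0.31 + 1.5 × 27
Step 3: 1/[CH₃CHO] = 3.226 + 40.5 = 43.73
Step 4: [CH₃CHO] = 1/43.73 = 0.02287 M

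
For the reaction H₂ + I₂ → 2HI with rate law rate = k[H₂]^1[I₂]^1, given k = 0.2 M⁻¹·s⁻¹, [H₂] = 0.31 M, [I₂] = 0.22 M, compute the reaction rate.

0.01364 M/s

Step 1: The rate law is rate = k[H₂]^1[I₂]^1
Step 2: Substitute: rate = 0.2 × (0.31)^1 × (0.22)^1
Step 3: rate = 0.2 × 0.31 × 0.22 = 0.01364 M/s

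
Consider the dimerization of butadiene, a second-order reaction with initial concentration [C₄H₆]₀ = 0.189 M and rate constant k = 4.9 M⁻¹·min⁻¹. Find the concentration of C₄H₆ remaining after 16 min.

0.01195 M

Step 1: For a second-order reaction: 1/[C₄H₆] = 1/[C₄H₆]₀ + kt
Step 2: 1/[C₄H₆] = 1/0.189 + 4.9 × 16
Step 3: 1/[C₄H₆] = 5.291 + 78.4 = 83.69
Step 4: [C₄H₆] = 1/83.69 = 0.01195 M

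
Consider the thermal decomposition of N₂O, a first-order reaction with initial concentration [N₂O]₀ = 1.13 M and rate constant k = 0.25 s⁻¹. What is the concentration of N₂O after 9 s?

0.1191 M

Step 1: For a first-order reaction: [N₂O] = [N₂O]₀ × e^(-kt)
Step 2: [N₂O] = 1.13 × e^(-0.25 × 9)
Step 3: [N₂O] = 1.13 × e^(-2.25)
Step 4: [N₂O] = 1.13 × 0.105399 = 0.1191 M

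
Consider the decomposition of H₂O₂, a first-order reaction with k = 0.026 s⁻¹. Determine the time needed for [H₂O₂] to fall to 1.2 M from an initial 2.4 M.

26.66 s

Step 1: For first-order: t = ln([H₂O₂]₀/[H₂O₂])/k
Step 2: t = ln(2.4/1.2)/0.026
Step 3: t = ln(2)/0.026
Step 4: t = 0.6931/0.026 = 26.66 s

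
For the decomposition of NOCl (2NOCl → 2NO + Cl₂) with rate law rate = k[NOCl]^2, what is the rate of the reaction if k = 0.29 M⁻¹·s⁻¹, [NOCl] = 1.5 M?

0.6525 M/s

Step 1: Identify the rate law: rate = k[NOCl]^2
Step 2: Substitute values: rate = 0.29 × (1.5)^2
Step 3: Calculate: rate = 0.29 × 2.25 = 0.6525 M/s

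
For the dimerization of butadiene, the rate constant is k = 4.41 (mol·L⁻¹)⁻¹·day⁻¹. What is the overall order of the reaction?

second order (2)

Step 1: The units of k for an nth-order reaction are (concentration)^(1-n)·(time)⁻¹.
Step 2: Here k has units (mol·L⁻¹)⁻¹·day⁻¹, so the concentration exponent is -1.
Step 3: 1 - n = -1 ⇒ n = 2. The reaction is second order.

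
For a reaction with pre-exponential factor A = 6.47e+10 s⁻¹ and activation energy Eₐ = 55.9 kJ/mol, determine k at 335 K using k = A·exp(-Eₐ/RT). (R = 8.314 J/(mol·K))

1.24e+02 s⁻¹

Step 1: Use the Arrhenius equation: k = A × exp(-Eₐ/RT)
Step 2: Convert Eₐ to J/mol: 55.9 kJ/mol = 55900 J/mol
Step 3: Calculate the exponent: -Eₐ/(RT) = -55900/(8.314 × 335) = -20.07044
Step 4: k = 6.47e+10 × exp(-20.07044)
Step 5: k = 6.47e+10 × 1.92096e-09 = 1.2429e+02 s⁻¹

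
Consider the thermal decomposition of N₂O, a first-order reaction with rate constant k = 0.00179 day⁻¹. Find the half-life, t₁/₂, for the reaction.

387.2 day

Step 1: For a first-order reaction, t₁/₂ = ln(2)/k
Step 2: t₁/₂ = ln(2)/0.00179
Step 3: t₁/₂ = 0.6931/0.00179 = 387.2 day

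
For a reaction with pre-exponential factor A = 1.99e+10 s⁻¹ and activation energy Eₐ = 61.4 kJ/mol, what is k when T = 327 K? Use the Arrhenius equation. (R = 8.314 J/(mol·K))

3.09e+00 s⁻¹

Step 1: Use the Arrhenius equation: k = A × exp(-Eₐ/RT)
Step 2: Convert Eₐ to J/mol: 61.4 kJ/mol = 61400 J/mol
Step 3: Calculate the exponent: -Eₐ/(RT) = -61400/(8.314 × 327) = -22.58451
Step 4: k = 1.99e+10 × exp(-22.58451)
Step 5: k = 1.99e+10 × 1.55479e-10 = 3.0940e+00 s⁻¹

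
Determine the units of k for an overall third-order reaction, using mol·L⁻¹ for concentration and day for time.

(mol·L⁻¹)⁻²·day⁻¹

Step 1: For overall order n, rate = k × (concentration)^n.
Step 2: Rate has units mol·L⁻¹·day⁻¹; concentration term has units (mol·L⁻¹)^3.
Step 3: k = rate / (concentration)^n, so units of k = (mol·L⁻¹)^(1-3)·day⁻¹ = (mol·L⁻¹)⁻²·day⁻¹.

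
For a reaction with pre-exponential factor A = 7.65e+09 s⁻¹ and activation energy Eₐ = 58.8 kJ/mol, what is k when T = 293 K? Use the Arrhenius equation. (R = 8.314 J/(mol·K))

2.52e-01 s⁻¹

Step 1: Use the Arrhenius equation: k = A × exp(-Eₐ/RT)
Step 2: Convert Eₐ to J/mol: 58.8 kJ/mol = 58800 J/mol
Step 3: Calculate the exponent: -Eₐ/(RT) = -58800/(8.314 × 293) = -24.13791
Step 4: k = 7.65e+09 × exp(-24.13791)
Step 5: k = 7.65e+09 × 3.28881e-11 = 2.5159e-01 s⁻¹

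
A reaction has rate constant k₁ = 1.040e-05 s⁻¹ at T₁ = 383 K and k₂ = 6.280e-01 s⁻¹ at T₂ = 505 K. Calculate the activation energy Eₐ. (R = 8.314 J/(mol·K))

145.1 kJ/mol

Step 1: Use the two-temperature Arrhenius form: ln(k₂/k₁) = -Eₐ/R × (1/T₂ - 1/T₁)
Step 2: ln(k₂/k₁) = ln(6.280e-01/1.040e-05) = ln(60384.6) = 11.0085
Step 3: 1/T₂ - 1/T₁ = 1/505 - 1/383 = -6.307680e-04 K⁻¹
Step 4: Eₐ = -R × ln(k₂/k₁) / (1/T₂ - 1/T₁) = -8.314 × 11.0085 / -6.307680e-04
Step 5: Eₐ = 1.4510e+05 J/mol = 145.1 kJ/mol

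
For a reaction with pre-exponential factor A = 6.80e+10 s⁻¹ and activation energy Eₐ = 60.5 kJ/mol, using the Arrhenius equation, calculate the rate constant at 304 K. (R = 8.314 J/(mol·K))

2.73e+00 s⁻¹

Step 1: Use the Arrhenius equation: k = A × exp(-Eₐ/RT)
Step 2: Convert Eₐ to J/mol: 60.5 kJ/mol = 60500 J/mol
Step 3: Calculate the exponent: -Eₐ/(RT) = -60500/(8.314 × 304) = -23.93711
Step 4: k = 6.80e+10 × exp(-23.93711)
Step 5: k = 6.80e+10 × 4.02018e-11 = 2.7337e+00 s⁻¹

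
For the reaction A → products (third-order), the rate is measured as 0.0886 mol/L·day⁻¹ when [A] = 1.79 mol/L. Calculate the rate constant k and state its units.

0.01545 (mol/L)⁻²·day⁻¹

Step 1: rate = k[A]^3, so k = rate / [A]^3.
Step 2: k = 0.0886 / (1.79)^3 = 0.0886 / 5.735.
Step 3: k = 0.01545 (mol/L)⁻²·day⁻¹.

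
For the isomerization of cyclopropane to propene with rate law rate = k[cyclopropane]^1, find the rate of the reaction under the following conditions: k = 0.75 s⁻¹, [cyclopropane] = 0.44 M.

0.33 M/s

Step 1: Identify the rate law: rate = k[cyclopropane]^1
Step 2: Substitute values: rate = 0.75 × (0.44)^1
Step 3: Calculate: rate = 0.75 × 0.44 = 0.33 M/s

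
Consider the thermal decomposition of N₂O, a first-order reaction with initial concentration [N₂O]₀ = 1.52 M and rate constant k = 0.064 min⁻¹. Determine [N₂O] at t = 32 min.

0.1961 M

Step 1: For a first-order reaction: [N₂O] = [N₂O]₀ × e^(-kt)
Step 2: [N₂O] = 1.52 × e^(-0.064 × 32)
Step 3: [N₂O] = 1.52 × e^(-2.048)
Step 4: [N₂O] = 1.52 × 0.128993 = 0.1961 M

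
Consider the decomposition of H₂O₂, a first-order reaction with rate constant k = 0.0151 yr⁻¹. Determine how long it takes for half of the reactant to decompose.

45.9 yr

Step 1: For a first-order reaction, t₁/₂ = ln(2)/k
Step 2: t₁/₂ = ln(2)/0.0151
Step 3: t₁/₂ = 0.6931/0.0151 = 45.9 yr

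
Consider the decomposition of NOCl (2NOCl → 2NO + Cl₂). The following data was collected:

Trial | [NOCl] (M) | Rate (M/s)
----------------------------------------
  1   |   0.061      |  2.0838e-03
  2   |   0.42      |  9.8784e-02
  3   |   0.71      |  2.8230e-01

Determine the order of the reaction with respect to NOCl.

second order (2)

Step 1: Compare trials to find order n where rate₂/rate₁ = ([NOCl]₂/[NOCl]₁)^n
Step 2: rate₂/rate₁ = 9.8784e-02/2.0838e-03 = 47.41
Step 3: [NOCl]₂/[NOCl]₁ = 0.42/0.061 = 6.885
Step 4: n = ln(47.41)/ln(6.885) = 2.00 ≈ 2
Step 5: The reaction is second order in NOCl.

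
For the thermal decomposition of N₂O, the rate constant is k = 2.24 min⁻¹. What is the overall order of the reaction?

first order (1)

Step 1: The units of k for an nth-order reaction are (concentration)^(1-n)·(time)⁻¹.
Step 2: Here k has units min⁻¹, so the concentration exponent is 0.
Step 3: 1 - n = 0 ⇒ n = 1. The reaction is first order.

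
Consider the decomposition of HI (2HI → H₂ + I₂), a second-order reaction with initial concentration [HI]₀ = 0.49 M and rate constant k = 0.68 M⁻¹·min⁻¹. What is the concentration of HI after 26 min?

0.05071 M

Step 1: For a second-order reaction: 1/[HI] = 1/[HI]₀ + kt
Step 2: 1/[HI] = 1/0.49 + 0.68 × 26
Step 3: 1/[HI] = 2.041 + 17.68 = 19.72
Step 4: [HI] = 1/19.72 = 0.05071 M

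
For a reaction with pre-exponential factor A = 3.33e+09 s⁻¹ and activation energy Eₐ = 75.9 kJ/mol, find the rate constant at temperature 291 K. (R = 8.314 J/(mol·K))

7.90e-05 s⁻¹

Step 1: Use the Arrhenius equation: k = A × exp(-Eₐ/RT)
Step 2: Convert Eₐ to J/mol: 75.9 kJ/mol = 75900 J/mol
Step 3: Calculate the exponent: -Eₐ/(RT) = -75900/(8.314 × 291) = -31.37175
Step 4: k = 3.33e+09 × exp(-31.37175)
Step 5: k = 3.33e+09 × 2.37368e-14 = 7.9044e-05 s⁻¹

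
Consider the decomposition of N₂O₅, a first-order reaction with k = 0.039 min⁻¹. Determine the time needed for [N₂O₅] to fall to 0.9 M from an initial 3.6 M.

35.55 min

Step 1: For first-order: t = ln([N₂O₅]₀/[N₂O₅])/k
Step 2: t = ln(3.6/0.9)/0.039
Step 3: t = ln(4)/0.039
Step 4: t = 1.386/0.039 = 35.55 min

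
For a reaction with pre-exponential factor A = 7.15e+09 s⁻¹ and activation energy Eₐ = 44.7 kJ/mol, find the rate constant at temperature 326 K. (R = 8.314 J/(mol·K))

4.92e+02 s⁻¹

Step 1: Use the Arrhenius equation: k = A × exp(-Eₐ/RT)
Step 2: Convert Eₐ to J/mol: 44.7 kJ/mol = 44700 J/mol
Step 3: Calculate the exponent: -Eₐ/(RT) = -44700/(8.314 × 326) = -16.49225
Step 4: k = 7.15e+09 × exp(-16.49225)
Step 5: k = 7.15e+09 × 6.87871e-08 = 4.9183e+02 s⁻¹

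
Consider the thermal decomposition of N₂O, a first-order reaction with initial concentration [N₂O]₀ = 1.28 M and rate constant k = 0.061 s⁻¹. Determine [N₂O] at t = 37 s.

0.134 M

Step 1: For a first-order reaction: [N₂O] = [N₂O]₀ × e^(-kt)
Step 2: [N₂O] = 1.28 × e^(-0.061 × 37)
Step 3: [N₂O] = 1.28 × e^(-2.257)
Step 4: [N₂O] = 1.28 × 0.104664 = 0.134 M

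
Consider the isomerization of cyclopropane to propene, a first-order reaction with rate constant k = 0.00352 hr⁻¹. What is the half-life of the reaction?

196.9 hr

Step 1: For a first-order reaction, t₁/₂ = ln(2)/k
Step 2: t₁/₂ = ln(2)/0.00352
Step 3: t₁/₂ = 0.6931/0.00352 = 196.9 hr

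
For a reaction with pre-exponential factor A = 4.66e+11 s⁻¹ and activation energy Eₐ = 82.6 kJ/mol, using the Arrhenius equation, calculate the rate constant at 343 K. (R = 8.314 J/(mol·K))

1.23e-01 s⁻¹

Step 1: Use the Arrhenius equation: k = A × exp(-Eₐ/RT)
Step 2: Convert Eₐ to J/mol: 82.6 kJ/mol = 82600 J/mol
Step 3: Calculate the exponent: -Eₐ/(RT) = -82600/(8.314 × 343) = -28.96516
Step 4: k = 4.66e+11 × exp(-28.96516)
Step 5: k = 4.66e+11 × 2.63385e-13 = 1.2274e-01 s⁻¹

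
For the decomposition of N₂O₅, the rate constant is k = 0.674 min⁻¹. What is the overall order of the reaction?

first order (1)

Step 1: The units of k for an nth-order reaction are (concentration)^(1-n)·(time)⁻¹.
Step 2: Here k has units min⁻¹, so the concentration exponent is 0.
Step 3: 1 - n = 0 ⇒ n = 1. The reaction is first order.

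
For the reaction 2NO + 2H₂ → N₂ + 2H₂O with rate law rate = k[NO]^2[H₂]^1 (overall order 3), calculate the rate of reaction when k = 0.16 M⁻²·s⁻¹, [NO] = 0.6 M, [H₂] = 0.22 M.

0.01267 M/s

Step 1: The rate law is rate = k[NO]^2[H₂]^1, overall order = 2+1 = 3
Step 2: Substitute values: rate = 0.16 × (0.6)^2 × (0.22)^1
Step 3: rate = 0.16 × 0.36 × 0.22 = 0.012672 M/s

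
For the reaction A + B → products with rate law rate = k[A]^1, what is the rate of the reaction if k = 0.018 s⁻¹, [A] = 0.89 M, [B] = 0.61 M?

0.01602 M/s

Step 1: The rate law is rate = k[A]^1
Step 2: Note that the rate does not depend on [B] (zero order in B).
Step 3: rate = 0.018 × (0.89)^1 = 0.01602 M/s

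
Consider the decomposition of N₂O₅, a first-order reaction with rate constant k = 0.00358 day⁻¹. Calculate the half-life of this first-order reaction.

193.6 day

Step 1: For a first-order reaction, t₁/₂ = ln(2)/k
Step 2: t₁/₂ = ln(2)/0.00358
Step 3: t₁/₂ = 0.6931/0.00358 = 193.6 day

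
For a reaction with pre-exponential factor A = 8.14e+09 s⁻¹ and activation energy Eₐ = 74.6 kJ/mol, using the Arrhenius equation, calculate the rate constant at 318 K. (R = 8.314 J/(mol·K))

4.53e-03 s⁻¹

Step 1: Use the Arrhenius equation: k = A × exp(-Eₐ/RT)
Step 2: Convert Eₐ to J/mol: 74.6 kJ/mol = 74600 J/mol
Step 3: Calculate the exponent: -Eₐ/(RT) = -74600/(8.314 × 318) = -28.21641
Step 4: k = 8.14e+09 × exp(-28.21641)
Step 5: k = 8.14e+09 × 5.56889e-13 = 4.5331e-03 s⁻¹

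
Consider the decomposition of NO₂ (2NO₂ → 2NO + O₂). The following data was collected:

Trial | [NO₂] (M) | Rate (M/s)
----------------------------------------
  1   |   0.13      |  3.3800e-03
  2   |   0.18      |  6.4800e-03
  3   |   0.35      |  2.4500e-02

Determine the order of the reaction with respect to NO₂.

second order (2)

Step 1: Compare trials to find order n where rate₂/rate₁ = ([NO₂]₂/[NO₂]₁)^n
Step 2: rate₂/rate₁ = 6.4800e-03/3.3800e-03 = 1.917
Step 3: [NO₂]₂/[NO₂]₁ = 0.18/0.13 = 1.385
Step 4: n = ln(1.917)/ln(1.385) = 2.00 ≈ 2
Step 5: The reaction is second order in NO₂.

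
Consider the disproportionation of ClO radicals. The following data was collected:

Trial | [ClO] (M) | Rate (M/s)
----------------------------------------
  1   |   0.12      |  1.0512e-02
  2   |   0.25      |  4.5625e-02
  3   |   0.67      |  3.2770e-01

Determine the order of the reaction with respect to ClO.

second order (2)

Step 1: Compare trials to find order n where rate₂/rate₁ = ([ClO]₂/[ClO]₁)^n
Step 2: rate₂/rate₁ = 4.5625e-02/1.0512e-02 = 4.34
Step 3: [ClO]₂/[ClO]₁ = 0.25/0.12 = 2.083
Step 4: n = ln(4.34)/ln(2.083) = 2.00 ≈ 2
Step 5: The reaction is second order in ClO.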